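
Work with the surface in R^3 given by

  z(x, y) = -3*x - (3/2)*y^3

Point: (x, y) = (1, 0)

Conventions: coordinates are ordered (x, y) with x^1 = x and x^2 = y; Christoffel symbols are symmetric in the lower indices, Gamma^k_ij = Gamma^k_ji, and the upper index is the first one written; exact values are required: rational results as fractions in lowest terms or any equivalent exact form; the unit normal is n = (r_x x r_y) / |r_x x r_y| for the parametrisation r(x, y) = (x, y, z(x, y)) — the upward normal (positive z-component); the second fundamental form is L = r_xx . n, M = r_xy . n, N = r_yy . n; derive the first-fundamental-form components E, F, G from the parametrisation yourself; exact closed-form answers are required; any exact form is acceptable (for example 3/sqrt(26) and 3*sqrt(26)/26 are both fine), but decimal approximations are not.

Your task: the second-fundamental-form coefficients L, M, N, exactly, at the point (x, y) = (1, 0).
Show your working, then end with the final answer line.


z_x = -3, z_y = 0, z_xx = 0, z_xy = 0, z_yy = 0
E = 10, F = 0, G = 1; answer radicand W^2 = 10
unnormalised second-form numerators: l = 0, m = 0, n = 0; L = l/sqrt(10), and similarly M = m/sqrt(W^2), N = n/sqrt(W^2)

Answer: L = 0, M = 0, N = 0


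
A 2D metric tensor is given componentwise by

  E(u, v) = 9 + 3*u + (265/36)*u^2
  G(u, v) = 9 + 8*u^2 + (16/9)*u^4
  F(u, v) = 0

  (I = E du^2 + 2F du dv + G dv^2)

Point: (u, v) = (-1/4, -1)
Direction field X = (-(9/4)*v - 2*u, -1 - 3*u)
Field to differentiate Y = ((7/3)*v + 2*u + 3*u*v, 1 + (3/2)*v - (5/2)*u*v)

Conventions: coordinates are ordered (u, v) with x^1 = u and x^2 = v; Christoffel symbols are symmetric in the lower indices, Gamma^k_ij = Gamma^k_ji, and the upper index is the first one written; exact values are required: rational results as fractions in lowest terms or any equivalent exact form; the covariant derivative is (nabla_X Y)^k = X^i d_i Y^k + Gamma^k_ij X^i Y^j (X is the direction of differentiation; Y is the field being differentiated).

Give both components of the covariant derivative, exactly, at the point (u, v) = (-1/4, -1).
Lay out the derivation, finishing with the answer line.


E = 5017/576, F = 0, G = 1369/144 at the point
E_u = -49/72, E_v = 0, F_u = 0, F_v = 0, G_u = -37/9, G_v = 0
EG - F^2 = 6868273/82944;  g^inv = (82944/6868273) * [[1369/144, 0], [0, 5017/576]]
first-kind symbols [ij,l] = (1/2)(d_i g_jl + d_j g_il - d_l g_ij): [uu,u] = E_u/2 = -49/144, [uu,v] = F_u - E_v/2 = 0, [uv,u] = E_v/2 = 0, [uv,v] = G_u/2 = -37/18, [vv,u] = F_v - G_u/2 = 37/18, [vv,v] = G_v/2 = 0
Gamma^u_ij = (G*[ij,u] - F*[ij,v])/(EG - F^2), Gamma^v_ij = (E*[ij,v] - F*[ij,u])/(EG - F^2)
Gamma_uuu = -196/5017, Gamma_uuv = 0, Gamma_uvv = 1184/5017, Gamma_vuu = 0, Gamma_vuv = -8/37, Gamma_vvv = 0
X = (11/4, -1/4), Y = (-25/12, -9/8) at the point

Answer: (nabla_X Y)^u = -687683/240816, (nabla_X Y)^v = 24509/3552


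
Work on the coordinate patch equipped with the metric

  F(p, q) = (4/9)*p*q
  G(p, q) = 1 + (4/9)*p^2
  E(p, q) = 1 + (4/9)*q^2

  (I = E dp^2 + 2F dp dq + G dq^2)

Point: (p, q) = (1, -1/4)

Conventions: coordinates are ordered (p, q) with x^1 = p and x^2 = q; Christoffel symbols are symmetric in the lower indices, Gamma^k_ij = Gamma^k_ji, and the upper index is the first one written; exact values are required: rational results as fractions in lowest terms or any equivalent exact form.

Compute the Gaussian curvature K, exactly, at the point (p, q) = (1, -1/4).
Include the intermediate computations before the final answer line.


E = 37/36, F = -1/9, G = 13/9, EG - F^2 = 53/36 at the point
E_p = 0, E_q = -2/9, F_p = -1/9, F_q = 4/9, G_p = 8/9, G_q = 0
E_qq = 8/9, F_pq = 4/9, G_pp = 8/9
Compute both Brioschi determinants and normalise by (EG - F^2)^2.
M1 = [[-E_qq/2 + F_pq - G_pp/2, E_p/2, F_p - E_q/2], [F_q - G_p/2, E, F], [G_q/2, F, G]] = [[-4/9, 0, 0], [0, 37/36, -1/9], [0, -1/9, 13/9]]; det M1 = -53/81
M2 = [[0, E_q/2, G_p/2], [E_q/2, E, F], [G_p/2, F, G]] = [[0, -1/9, 4/9], [-1/9, 37/36, -1/9], [4/9, -1/9, 13/9]]; det M2 = -17/81
det M1 - det M2 = -4/9; K = -4/9 / (53/36)^2 = -576/2809

Answer: K = -576/2809


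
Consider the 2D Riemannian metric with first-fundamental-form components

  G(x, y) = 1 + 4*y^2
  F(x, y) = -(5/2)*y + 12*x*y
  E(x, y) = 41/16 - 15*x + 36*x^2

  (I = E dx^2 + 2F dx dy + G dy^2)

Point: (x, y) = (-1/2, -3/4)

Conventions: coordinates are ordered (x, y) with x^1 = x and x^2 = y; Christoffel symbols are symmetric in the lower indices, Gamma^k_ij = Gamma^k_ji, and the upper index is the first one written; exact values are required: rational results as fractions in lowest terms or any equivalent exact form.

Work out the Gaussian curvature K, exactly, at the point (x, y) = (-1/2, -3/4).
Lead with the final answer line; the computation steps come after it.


Answer: K = 3072/116281

E = 305/16, F = 51/8, G = 13/4, EG - F^2 = 341/16 at the point
E_x = -51, E_y = 0, F_x = -9, F_y = -17/2, G_x = 0, G_y = -6
E_yy = 0, F_xy = 12, G_xx = 0
Compute both Brioschi determinants and normalise by (EG - F^2)^2.
M1 = [[-E_yy/2 + F_xy - G_xx/2, E_x/2, F_x - E_y/2], [F_y - G_x/2, E, F], [G_y/2, F, G]] = [[12, -51/2, -9], [-17/2, 305/16, 51/8], [-3, 51/8, 13/4]]; det M1 = 12
M2 = [[0, E_y/2, G_x/2], [E_y/2, E, F], [G_x/2, F, G]] = [[0, 0, 0], [0, 305/16, 51/8], [0, 51/8, 13/4]]; det M2 = 0
det M1 - det M2 = 12; K = 12 / (341/16)^2 = 3072/116281


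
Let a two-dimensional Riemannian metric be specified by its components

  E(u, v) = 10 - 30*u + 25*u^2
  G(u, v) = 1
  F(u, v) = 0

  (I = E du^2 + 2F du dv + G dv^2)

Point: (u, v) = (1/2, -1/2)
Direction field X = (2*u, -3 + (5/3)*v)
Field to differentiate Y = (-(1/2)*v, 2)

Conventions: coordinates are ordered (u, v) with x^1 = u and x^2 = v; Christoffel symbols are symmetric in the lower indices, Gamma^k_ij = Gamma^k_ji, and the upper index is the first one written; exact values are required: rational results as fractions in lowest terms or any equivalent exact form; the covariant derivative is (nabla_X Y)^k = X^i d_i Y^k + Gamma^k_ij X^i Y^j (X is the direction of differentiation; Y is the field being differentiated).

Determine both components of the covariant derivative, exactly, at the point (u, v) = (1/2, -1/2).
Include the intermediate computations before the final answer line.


E = 5/4, F = 0, G = 1 at the point
E_u = -5, E_v = 0, F_u = 0, F_v = 0, G_u = 0, G_v = 0
EG - F^2 = 5/4;  g^inv = (4/5) * [[1, 0], [0, 5/4]]
first-kind symbols [ij,l] = (1/2)(d_i g_jl + d_j g_il - d_l g_ij): [uu,u] = E_u/2 = -5/2, [uu,v] = F_u - E_v/2 = 0, [uv,u] = E_v/2 = 0, [uv,v] = G_u/2 = 0, [vv,u] = F_v - G_u/2 = 0, [vv,v] = G_v/2 = 0
Gamma^u_ij = (G*[ij,u] - F*[ij,v])/(EG - F^2), Gamma^v_ij = (E*[ij,v] - F*[ij,u])/(EG - F^2)
Gamma_uuu = -2, Gamma_uuv = 0, Gamma_uvv = 0, Gamma_vuu = 0, Gamma_vuv = 0, Gamma_vvv = 0
X = (1, -23/6), Y = (1/4, 2) at the point

Answer: (nabla_X Y)^u = 17/12, (nabla_X Y)^v = 0


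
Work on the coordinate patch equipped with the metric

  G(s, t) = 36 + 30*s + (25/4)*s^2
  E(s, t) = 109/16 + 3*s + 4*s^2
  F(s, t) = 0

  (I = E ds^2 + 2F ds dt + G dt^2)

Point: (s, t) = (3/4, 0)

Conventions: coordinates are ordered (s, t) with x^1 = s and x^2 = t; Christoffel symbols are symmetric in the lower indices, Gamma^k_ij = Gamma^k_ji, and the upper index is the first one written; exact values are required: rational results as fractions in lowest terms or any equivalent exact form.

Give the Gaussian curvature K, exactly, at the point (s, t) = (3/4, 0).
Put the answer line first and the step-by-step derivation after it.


Answer: K = 2560/229327

E = 181/16, F = 0, G = 3969/64, EG - F^2 = 718389/1024 at the point
E_s = 9, E_t = 0, F_s = 0, F_t = 0, G_s = 315/8, G_t = 0
E_tt = 0, F_st = 0, G_ss = 25/2
By Brioschi, K is (det M1 - det M2) divided by (EG - F^2) squared.
M1 = [[-E_tt/2 + F_st - G_ss/2, E_s/2, F_s - E_t/2], [F_t - G_s/2, E, F], [G_t/2, F, G]] = [[-25/4, 9/2, 0], [-315/16, 181/16, 0], [0, 0, 3969/64]]; det M1 = 4544505/4096
M2 = [[0, E_t/2, G_s/2], [E_t/2, E, F], [G_s/2, F, G]] = [[0, 0, 315/16], [0, 181/16, 0], [315/16, 0, 3969/64]]; det M2 = -17959725/4096
det M1 - det M2 = 11252115/2048; K = 11252115/2048 / (718389/1024)^2 = 2560/229327


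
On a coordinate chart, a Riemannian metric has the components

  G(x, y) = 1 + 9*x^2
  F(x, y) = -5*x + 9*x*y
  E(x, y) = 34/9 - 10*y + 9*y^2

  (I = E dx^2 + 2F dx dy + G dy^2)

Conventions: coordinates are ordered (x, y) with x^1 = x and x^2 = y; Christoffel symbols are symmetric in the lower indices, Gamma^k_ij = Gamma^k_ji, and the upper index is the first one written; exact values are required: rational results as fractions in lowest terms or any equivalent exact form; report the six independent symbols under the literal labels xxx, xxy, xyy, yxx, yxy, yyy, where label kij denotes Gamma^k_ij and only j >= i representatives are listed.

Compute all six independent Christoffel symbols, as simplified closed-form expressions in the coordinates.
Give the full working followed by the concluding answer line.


E = 34/9 - 10*y + 9*y^2; F = -5*x + 9*x*y; G = 1 + 9*x^2
Gamma^k_ij = (1/2) g^{kl} (d_i g_jl + d_j g_il - d_l g_ij), with g^inv = (1/(EG-F^2)) [[G, -F], [-F, E]]
first partials: E_x = 0, E_y = -10 + 18*y, F_x = -5 + 9*y, F_y = 9*x, G_x = 18*x, G_y = 0
D = EG - F^2 = 34/9 - 10*y + 9*y^2 + 9*x^2
expanded: Gamma^x_xx = (G E_x - 2F F_x + F E_y)/(2D), Gamma^x_xy = (G E_y - F G_x)/(2D), Gamma^x_yy = (2G F_y - G G_x - F G_y)/(2D), Gamma^y_xx = (2E F_x - E E_y - F E_x)/(2D), Gamma^y_xy = (E G_x - F E_y)/(2D), Gamma^y_yy = (E G_y - 2F F_y + F G_x)/(2D); substitute and cancel common factors

Answer: Gamma_xxx = 0, Gamma_xxy = (81*y - 45)/(81*x^2 + 81*y^2 - 90*y + 34), Gamma_xyy = 0, Gamma_yxx = 0, Gamma_yxy = 81*x/(81*x^2 + 81*y^2 - 90*y + 34), Gamma_yyy = 0


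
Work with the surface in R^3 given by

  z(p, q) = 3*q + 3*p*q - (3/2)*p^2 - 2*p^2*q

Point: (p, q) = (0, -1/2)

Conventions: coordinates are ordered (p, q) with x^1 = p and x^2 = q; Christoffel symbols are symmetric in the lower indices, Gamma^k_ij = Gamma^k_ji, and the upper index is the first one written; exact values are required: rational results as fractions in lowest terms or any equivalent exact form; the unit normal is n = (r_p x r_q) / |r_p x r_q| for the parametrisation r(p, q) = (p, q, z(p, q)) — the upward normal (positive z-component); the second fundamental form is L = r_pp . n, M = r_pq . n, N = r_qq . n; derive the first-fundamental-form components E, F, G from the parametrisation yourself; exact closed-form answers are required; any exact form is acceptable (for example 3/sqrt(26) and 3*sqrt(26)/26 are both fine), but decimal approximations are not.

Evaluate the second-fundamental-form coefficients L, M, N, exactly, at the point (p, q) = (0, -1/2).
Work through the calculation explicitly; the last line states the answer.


z_p = -3/2, z_q = 3, z_pp = -1, z_pq = 3, z_qq = 0
E = 13/4, F = -9/2, G = 10; answer radicand W^2 = 49/4
unnormalised second-form numerators: l = -1, m = 3, n = 0; L = l/sqrt(49/4), and similarly M = m/sqrt(W^2), N = n/sqrt(W^2)

Answer: L = -2/7, M = 6/7, N = 0


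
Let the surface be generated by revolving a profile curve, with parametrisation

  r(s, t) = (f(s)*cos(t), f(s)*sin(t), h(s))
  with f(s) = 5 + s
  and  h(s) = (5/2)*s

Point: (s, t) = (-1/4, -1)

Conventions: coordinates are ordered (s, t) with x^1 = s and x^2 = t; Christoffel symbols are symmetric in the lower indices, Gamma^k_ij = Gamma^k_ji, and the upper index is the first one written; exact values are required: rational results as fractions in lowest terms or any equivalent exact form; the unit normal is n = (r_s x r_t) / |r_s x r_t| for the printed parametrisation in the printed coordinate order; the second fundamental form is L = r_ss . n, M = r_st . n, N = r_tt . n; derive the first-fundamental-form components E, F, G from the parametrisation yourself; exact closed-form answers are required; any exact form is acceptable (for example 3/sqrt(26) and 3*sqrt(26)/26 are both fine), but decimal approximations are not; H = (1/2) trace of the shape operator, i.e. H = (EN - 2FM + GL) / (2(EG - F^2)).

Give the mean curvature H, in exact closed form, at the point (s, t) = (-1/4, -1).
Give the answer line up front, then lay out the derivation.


Answer: H = 10*sqrt(29)/551

f = 19/4, f' = 1, f'' = 0, h' = 5/2, h'' = 0
E = 29/4, F = 0, G = 361/16; answer radicand W^2 = 29/4
unnormalised second-form numerators: l = 0, m = 0, n = 95/8; L = l/sqrt(29/4), and similarly M = m/sqrt(W^2), N = n/sqrt(W^2)
H = (E*n - 2*F*m + G*l) / (2*(EG - F^2)*sqrt(W^2)); E*n - 2*F*m + G*l = 2755/32, EG - F^2 = 10469/64, so H = (5/19)/sqrt(29/4)


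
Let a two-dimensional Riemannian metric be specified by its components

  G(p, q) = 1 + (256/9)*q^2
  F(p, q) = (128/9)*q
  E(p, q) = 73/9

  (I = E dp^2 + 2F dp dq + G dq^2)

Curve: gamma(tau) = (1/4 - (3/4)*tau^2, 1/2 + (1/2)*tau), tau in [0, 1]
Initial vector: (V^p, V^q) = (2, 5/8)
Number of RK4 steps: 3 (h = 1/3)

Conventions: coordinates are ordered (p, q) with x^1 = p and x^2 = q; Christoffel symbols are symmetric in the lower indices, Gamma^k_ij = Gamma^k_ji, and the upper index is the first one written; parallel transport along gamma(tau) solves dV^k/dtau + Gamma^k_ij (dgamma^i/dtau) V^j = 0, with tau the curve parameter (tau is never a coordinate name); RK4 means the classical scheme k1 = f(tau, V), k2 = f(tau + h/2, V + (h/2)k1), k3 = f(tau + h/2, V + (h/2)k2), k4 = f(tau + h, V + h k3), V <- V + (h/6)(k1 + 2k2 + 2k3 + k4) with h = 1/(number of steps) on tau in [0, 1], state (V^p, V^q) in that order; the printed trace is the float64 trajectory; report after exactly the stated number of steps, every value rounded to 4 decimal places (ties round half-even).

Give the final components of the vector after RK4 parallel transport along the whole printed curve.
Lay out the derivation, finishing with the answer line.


gamma'(tau) = (-(3/2)*tau, 1/2); f(tau, V)^k = -Gamma^k_ij(gamma(tau)) gamma'^i(tau) V^j; h = 1/3; intermediate values shown to 6 dp
curve data and Christoffel symbols at the stage parameters:
  tau = 0.000000: gamma = (0.250000, 0.500000), gamma' = (0.000000, 0.500000); Gamma_ppp = 0.000000, Gamma_ppq = 0.000000, Gamma_pqq = 0.934307, Gamma_qpp = 0.000000, Gamma_qpq = 0.000000, Gamma_qqq = 0.934307
  tau = 0.166667: gamma = (0.229167, 0.583333), gamma' = (-0.250000, 0.500000); Gamma_ppp = 0.000000, Gamma_ppq = 0.000000, Gamma_pqq = 0.799445, Gamma_qpp = 0.000000, Gamma_qpq = 0.000000, Gamma_qqq = 0.932686
  tau = 0.333333: gamma = (0.166667, 0.666667), gamma' = (-0.500000, 0.500000); Gamma_ppp = 0.000000, Gamma_ppq = 0.000000, Gamma_pqq = 0.685306, Gamma_qpp = 0.000000, Gamma_qpq = 0.000000, Gamma_qqq = 0.913742
  tau = 0.500000: gamma = (0.062500, 0.750000), gamma' = (-0.750000, 0.500000); Gamma_ppp = 0.000000, Gamma_ppq = 0.000000, Gamma_pqq = 0.589862, Gamma_qpp = 0.000000, Gamma_qpq = 0.000000, Gamma_qqq = 0.884793
  tau = 0.666667: gamma = (-0.083333, 0.833333), gamma' = (-1.000000, 0.500000); Gamma_ppp = 0.000000, Gamma_ppq = 0.000000, Gamma_pqq = 0.510412, Gamma_qpp = 0.000000, Gamma_qpq = 0.000000, Gamma_qqq = 0.850687
  tau = 0.833333: gamma = (-0.270833, 0.916667), gamma' = (-1.250000, 0.500000); Gamma_ppp = 0.000000, Gamma_ppq = 0.000000, Gamma_pqq = 0.444273, Gamma_qpp = 0.000000, Gamma_qpq = 0.000000, Gamma_qqq = 0.814501
  tau = 1.000000: gamma = (-0.500000, 1.000000), gamma' = (-1.500000, 0.500000); Gamma_ppp = 0.000000, Gamma_ppq = 0.000000, Gamma_pqq = 0.389058, Gamma_qpp = 0.000000, Gamma_qpq = 0.000000, Gamma_qqq = 0.778116
step 0: V^p = 2.0000, V^q = 0.6250
step 1: k1 = (-0.291971, -0.291971), k2 = (-0.230375, -0.268771), k3 = (-0.231921, -0.270574), k4 = (-0.183254, -0.244338); V <- V + (h/6)(k1 + 2k2 + 2k3 + k4): V^p = 1.9222, V^q = 0.5353
step 2: k1 = (-0.183415, -0.244553), k2 = (-0.145849, -0.218773), k3 = (-0.147116, -0.220674), k4 = (-0.117834, -0.196389); V <- V + (h/6)(k1 + 2k2 + 2k3 + k4): V^p = 1.8729, V^q = 0.4620
step 3: k1 = (-0.117893, -0.196489), k2 = (-0.095342, -0.174794), k3 = (-0.096145, -0.176267), k4 = (-0.078434, -0.156867); V <- V + (h/6)(k1 + 2k2 + 2k3 + k4): V^p = 1.8408, V^q = 0.4033

Answer: V^p = 1.8408, V^q = 0.4033


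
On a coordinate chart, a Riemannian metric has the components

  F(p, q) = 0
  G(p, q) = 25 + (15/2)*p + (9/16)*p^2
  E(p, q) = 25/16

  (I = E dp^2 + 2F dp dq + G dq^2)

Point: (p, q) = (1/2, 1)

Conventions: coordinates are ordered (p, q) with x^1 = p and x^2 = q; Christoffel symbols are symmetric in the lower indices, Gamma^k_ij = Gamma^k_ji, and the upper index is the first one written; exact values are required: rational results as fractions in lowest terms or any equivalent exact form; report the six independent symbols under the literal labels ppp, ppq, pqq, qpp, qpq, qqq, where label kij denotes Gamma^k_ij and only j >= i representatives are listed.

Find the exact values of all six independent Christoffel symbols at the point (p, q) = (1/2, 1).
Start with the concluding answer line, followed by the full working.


Answer: Gamma_ppp = 0, Gamma_ppq = 0, Gamma_pqq = -129/50, Gamma_qpp = 0, Gamma_qpq = 6/43, Gamma_qqq = 0

E = 25/16, F = 0, G = 1849/64 at the point
E_p = 0, E_q = 0, F_p = 0, F_q = 0, G_p = 129/16, G_q = 0
EG - F^2 = 46225/1024;  g^inv = (1024/46225) * [[1849/64, 0], [0, 25/16]]
first-kind symbols [ij,l] = (1/2)(d_i g_jl + d_j g_il - d_l g_ij): [pp,p] = E_p/2 = 0, [pp,q] = F_p - E_q/2 = 0, [pq,p] = E_q/2 = 0, [pq,q] = G_p/2 = 129/32, [qq,p] = F_q - G_p/2 = -129/32, [qq,q] = G_q/2 = 0
Gamma^p_ij = (G*[ij,p] - F*[ij,q])/(EG - F^2), Gamma^q_ij = (E*[ij,q] - F*[ij,p])/(EG - F^2)


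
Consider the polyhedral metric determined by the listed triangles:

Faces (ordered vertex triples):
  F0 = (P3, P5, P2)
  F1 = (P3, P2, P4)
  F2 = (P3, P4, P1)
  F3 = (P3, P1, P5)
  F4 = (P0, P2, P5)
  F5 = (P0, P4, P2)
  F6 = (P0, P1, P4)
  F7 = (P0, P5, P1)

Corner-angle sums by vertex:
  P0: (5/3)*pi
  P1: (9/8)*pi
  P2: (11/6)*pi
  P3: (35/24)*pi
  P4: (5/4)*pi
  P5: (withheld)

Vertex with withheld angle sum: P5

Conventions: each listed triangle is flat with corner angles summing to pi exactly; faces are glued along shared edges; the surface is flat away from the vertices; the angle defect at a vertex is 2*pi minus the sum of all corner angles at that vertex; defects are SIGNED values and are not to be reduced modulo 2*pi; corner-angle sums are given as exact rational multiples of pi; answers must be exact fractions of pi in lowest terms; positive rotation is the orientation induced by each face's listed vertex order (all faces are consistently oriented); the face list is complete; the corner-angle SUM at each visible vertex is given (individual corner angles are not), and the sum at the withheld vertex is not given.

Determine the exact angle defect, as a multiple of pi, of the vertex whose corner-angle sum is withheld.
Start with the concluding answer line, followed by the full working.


Answer: defect(P5) = (4/3)*pi

V = 6, E = 12, F = 8; chi = V - E + F = 2
Gauss-Bonnet: total defect = 2*pi*chi = 4*pi; visible defects sum to (8/3)*pi


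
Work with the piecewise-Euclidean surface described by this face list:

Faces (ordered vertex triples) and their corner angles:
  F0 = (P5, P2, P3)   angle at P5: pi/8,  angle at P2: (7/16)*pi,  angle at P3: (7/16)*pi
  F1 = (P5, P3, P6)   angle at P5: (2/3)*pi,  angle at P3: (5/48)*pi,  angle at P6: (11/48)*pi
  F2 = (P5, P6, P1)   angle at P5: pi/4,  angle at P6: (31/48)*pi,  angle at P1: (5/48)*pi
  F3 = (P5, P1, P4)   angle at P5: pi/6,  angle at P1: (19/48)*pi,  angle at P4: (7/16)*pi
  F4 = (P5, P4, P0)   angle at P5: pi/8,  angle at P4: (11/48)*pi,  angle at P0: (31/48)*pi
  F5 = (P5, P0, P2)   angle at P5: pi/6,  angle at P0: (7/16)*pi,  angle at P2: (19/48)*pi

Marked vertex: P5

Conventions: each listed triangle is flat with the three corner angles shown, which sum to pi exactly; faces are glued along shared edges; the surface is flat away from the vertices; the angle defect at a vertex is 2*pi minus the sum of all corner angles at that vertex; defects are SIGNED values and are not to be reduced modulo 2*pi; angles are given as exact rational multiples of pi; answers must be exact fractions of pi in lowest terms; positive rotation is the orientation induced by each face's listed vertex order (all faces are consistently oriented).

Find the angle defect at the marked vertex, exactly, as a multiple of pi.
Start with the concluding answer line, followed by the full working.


Answer: defect(P5) = pi/2

Sum of corner angles at P5: (3/2)*pi
defect = 2*pi - (3/2)*pi


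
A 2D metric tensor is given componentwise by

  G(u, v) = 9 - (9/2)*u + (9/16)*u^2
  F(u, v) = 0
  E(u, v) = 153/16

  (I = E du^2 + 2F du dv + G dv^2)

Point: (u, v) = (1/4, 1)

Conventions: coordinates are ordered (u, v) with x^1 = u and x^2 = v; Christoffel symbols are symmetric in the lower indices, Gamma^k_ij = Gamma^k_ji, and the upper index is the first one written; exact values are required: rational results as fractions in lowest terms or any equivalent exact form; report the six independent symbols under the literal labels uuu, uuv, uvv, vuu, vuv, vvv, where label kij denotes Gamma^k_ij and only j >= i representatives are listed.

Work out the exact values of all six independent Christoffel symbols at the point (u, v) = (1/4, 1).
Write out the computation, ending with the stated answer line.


E = 153/16, F = 0, G = 2025/256 at the point
E_u = 0, E_v = 0, F_u = 0, F_v = 0, G_u = -135/32, G_v = 0
EG - F^2 = 309825/4096;  g^inv = (4096/309825) * [[2025/256, 0], [0, 153/16]]
first-kind symbols [ij,l] = (1/2)(d_i g_jl + d_j g_il - d_l g_ij): [uu,u] = E_u/2 = 0, [uu,v] = F_u - E_v/2 = 0, [uv,u] = E_v/2 = 0, [uv,v] = G_u/2 = -135/64, [vv,u] = F_v - G_u/2 = 135/64, [vv,v] = G_v/2 = 0
Gamma^u_ij = (G*[ij,u] - F*[ij,v])/(EG - F^2), Gamma^v_ij = (E*[ij,v] - F*[ij,u])/(EG - F^2)

Answer: Gamma_uuu = 0, Gamma_uuv = 0, Gamma_uvv = 15/68, Gamma_vuu = 0, Gamma_vuv = -4/15, Gamma_vvv = 0


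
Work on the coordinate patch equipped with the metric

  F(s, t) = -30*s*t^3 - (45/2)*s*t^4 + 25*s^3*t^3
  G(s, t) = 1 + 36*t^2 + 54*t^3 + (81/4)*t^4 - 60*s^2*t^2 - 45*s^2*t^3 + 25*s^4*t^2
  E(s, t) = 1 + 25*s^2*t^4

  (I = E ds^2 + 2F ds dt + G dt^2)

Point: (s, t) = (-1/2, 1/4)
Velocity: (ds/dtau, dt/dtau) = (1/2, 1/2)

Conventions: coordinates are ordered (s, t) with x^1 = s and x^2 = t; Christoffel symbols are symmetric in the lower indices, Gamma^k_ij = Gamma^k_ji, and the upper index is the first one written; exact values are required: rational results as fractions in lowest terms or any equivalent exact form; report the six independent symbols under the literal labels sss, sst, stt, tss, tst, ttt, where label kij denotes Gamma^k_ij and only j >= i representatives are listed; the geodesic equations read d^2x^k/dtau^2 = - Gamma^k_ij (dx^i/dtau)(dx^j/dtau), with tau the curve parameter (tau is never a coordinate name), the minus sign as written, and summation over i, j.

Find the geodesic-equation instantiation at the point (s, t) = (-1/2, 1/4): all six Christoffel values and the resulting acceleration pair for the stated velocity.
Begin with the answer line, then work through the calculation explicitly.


Answer: Gamma_sss = -25/1629, Gamma_sst = 100/1629, Gamma_stt = 560/1629, Gamma_tss = -235/1629, Gamma_tst = 940/1629, Gamma_ttt = 5264/1629; accelerations (d^2s/dtau^2, d^2t/dtau^2) = (-245/2172, -2303/2172)

E = 1049/1024, F = 235/1024, G = 3233/1024 at the point
E_s = -25/256, E_t = 25/64, F_s = -135/512, F_t = 375/128, G_s = 235/64, G_t = 329/16
EG - F^2 = 1629/512;  g^inv = (512/1629) * [[3233/1024, -235/1024], [-235/1024, 1049/1024]]
first-kind symbols [ij,l] = (1/2)(d_i g_jl + d_j g_il - d_l g_ij): [ss,s] = E_s/2 = -25/512, [ss,t] = F_s - E_t/2 = -235/512, [st,s] = E_t/2 = 25/128, [st,t] = G_s/2 = 235/128, [tt,s] = F_t - G_s/2 = 35/32, [tt,t] = G_t/2 = 329/32
Gamma^s_ij = (G*[ij,s] - F*[ij,t])/(EG - F^2), Gamma^t_ij = (E*[ij,t] - F*[ij,s])/(EG - F^2)
Gamma_sss = -25/1629, Gamma_sst = 100/1629, Gamma_stt = 560/1629, Gamma_tss = -235/1629, Gamma_tst = 940/1629, Gamma_ttt = 5264/1629
d^2s/dtau^2 = -(Gamma_sss*(1/2)^2 + 2*Gamma_sst*(1/2)*(1/2) + Gamma_stt*(1/2)^2) = -245/2172
d^2t/dtau^2 = -(Gamma_tss*(1/2)^2 + 2*Gamma_tst*(1/2)*(1/2) + Gamma_ttt*(1/2)^2) = -2303/2172


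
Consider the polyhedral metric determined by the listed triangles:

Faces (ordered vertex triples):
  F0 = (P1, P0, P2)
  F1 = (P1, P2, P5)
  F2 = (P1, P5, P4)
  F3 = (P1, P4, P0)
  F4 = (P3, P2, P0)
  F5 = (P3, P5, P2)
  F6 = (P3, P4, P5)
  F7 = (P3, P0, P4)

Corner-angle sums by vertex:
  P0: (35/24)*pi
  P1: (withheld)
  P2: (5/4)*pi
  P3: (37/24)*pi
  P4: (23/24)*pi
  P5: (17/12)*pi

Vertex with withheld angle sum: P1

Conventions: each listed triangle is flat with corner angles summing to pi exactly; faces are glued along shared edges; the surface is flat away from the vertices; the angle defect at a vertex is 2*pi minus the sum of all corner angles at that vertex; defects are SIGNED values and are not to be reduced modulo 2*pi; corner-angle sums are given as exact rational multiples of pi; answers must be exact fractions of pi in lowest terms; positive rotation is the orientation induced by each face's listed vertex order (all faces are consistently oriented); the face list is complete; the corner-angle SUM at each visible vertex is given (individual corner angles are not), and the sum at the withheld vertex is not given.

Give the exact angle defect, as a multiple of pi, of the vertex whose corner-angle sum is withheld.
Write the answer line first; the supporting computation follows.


Answer: defect(P1) = (5/8)*pi

V = 6, E = 12, F = 8; chi = V - E + F = 2
Gauss-Bonnet: total defect = 2*pi*chi = 4*pi; visible defects sum to (27/8)*pi


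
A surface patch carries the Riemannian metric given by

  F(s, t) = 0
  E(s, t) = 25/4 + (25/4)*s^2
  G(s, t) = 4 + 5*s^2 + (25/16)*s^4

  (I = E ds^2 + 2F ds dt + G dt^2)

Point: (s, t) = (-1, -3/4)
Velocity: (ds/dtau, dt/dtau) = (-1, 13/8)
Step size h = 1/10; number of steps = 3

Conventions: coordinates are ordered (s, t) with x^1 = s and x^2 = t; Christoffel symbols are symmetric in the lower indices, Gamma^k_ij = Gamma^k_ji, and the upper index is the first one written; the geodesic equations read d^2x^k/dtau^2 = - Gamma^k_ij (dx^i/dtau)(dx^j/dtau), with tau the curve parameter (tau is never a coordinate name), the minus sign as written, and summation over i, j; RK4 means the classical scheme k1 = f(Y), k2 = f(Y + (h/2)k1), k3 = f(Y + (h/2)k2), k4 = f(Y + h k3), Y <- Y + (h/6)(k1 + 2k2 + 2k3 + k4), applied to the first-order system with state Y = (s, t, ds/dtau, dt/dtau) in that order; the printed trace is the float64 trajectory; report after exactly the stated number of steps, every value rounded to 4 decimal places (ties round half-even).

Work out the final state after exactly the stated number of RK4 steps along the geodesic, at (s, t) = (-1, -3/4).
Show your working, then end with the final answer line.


f(Y) = (ds/dtau, dt/dtau, -Gamma^s_ij Y'^i Y'^j, -Gamma^t_ij Y'^i Y'^j) with the Gammas evaluated at the stage position; h = 0.100000; intermediate values shown to 6 dp
step 0: s = -1.0000, t = -0.7500, ds/dtau = -1.0000, dt/dtau = 1.6250
step 1:
  k1: at (s, t) = (-1.000000, -0.750000), (ds/dtau, dt/dtau) = (-1.000000, 1.625000); Gamma_sss = -0.500000, Gamma_sst = 0.000000, Gamma_stt = 0.650000, Gamma_tss = 0.000000, Gamma_tst = -0.769231, Gamma_ttt = 0.000000; k1 = (-1.000000, 1.625000, -1.216406, -2.500000)
  k2: at (s, t) = (-1.050000, -0.668750), (ds/dtau, dt/dtau) = (-1.060820, 1.500000); Gamma_sss = -0.499405, Gamma_sst = 0.000000, Gamma_stt = 0.674822, Gamma_tss = 0.000000, Gamma_tst = -0.777058, Gamma_ttt = 0.000000; k2 = (-1.060820, 1.500000, -0.956348, -2.472958)
  k3: at (s, t) = (-1.053041, -0.675000), (ds/dtau, dt/dtau) = (-1.047817, 1.501352); Gamma_sss = -0.499333, Gamma_sst = 0.000000, Gamma_stt = 0.676320, Gamma_tss = 0.000000, Gamma_tst = -0.777469, Gamma_ttt = 0.000000; k3 = (-1.047817, 1.501352, -0.976237, -2.446139)
  k4: at (s, t) = (-1.104782, -0.599865), (ds/dtau, dt/dtau) = (-1.097624, 1.380386); Gamma_sss = -0.497528, Gamma_sst = 0.000000, Gamma_stt = 0.701649, Gamma_tss = 0.000000, Gamma_tst = -0.783382, Gamma_ttt = 0.000000; k4 = (-1.097624, 1.380386, -0.737558, -2.373875)
  Y <- Y + (h/6)(k1 + 2k2 + 2k3 + k4): s = -1.1052, t = -0.5999, ds/dtau = -1.0970, dt/dtau = 1.3798
step 2:
  k1: at (s, t) = (-1.105248, -0.599865), (ds/dtau, dt/dtau) = (-1.096986, 1.379799); Gamma_sss = -0.497507, Gamma_sst = 0.000000, Gamma_stt = 0.701876, Gamma_tss = 0.000000, Gamma_tst = -0.783427, Gamma_ttt = 0.000000; k1 = (-1.096986, 1.379799, -0.737575, -2.371620)
  k2: at (s, t) = (-1.160098, -0.530875), (ds/dtau, dt/dtau) = (-1.133864, 1.261218); Gamma_sss = -0.494537, Gamma_sst = 0.000000, Gamma_stt = 0.728410, Gamma_tss = 0.000000, Gamma_tst = -0.787621, Gamma_ttt = 0.000000; k2 = (-1.133864, 1.261218, -0.522860, -2.252675)
  k3: at (s, t) = (-1.161942, -0.536804), (ds/dtau, dt/dtau) = (-1.123129, 1.267165); Gamma_sss = -0.494420, Gamma_sst = 0.000000, Gamma_stt = 0.729297, Gamma_tss = 0.000000, Gamma_tst = -0.787728, Gamma_ttt = 0.000000; k3 = (-1.123129, 1.267165, -0.547367, -2.242172)
  k4: at (s, t) = (-1.217561, -0.473149), (ds/dtau, dt/dtau) = (-1.151722, 1.155582); Gamma_sss = -0.490467, Gamma_sst = 0.000000, Gamma_stt = 0.755921, Gamma_tss = 0.000000, Gamma_tst = -0.789994, Gamma_ttt = 0.000000; k4 = (-1.151722, 1.155582, -0.358847, -2.102821)
  Y <- Y + (h/6)(k1 + 2k2 + 2k3 + k4): s = -1.2180, t = -0.4733, ds/dtau = -1.1509, dt/dtau = 1.1554
step 3:
  k1: at (s, t) = (-1.217960, -0.473329), (ds/dtau, dt/dtau) = (-1.150933, 1.155397); Gamma_sss = -0.490435, Gamma_sst = 0.000000, Gamma_stt = 0.756111, Gamma_tss = 0.000000, Gamma_tst = -0.790004, Gamma_ttt = 0.000000; k1 = (-1.150933, 1.155397, -0.359709, -2.101071)
  k2: at (s, t) = (-1.275507, -0.415560), (ds/dtau, dt/dtau) = (-1.168919, 1.050343); Gamma_sss = -0.485553, Gamma_sst = 0.000000, Gamma_stt = 0.783419, Gamma_tss = 0.000000, Gamma_tst = -0.790542, Gamma_ttt = 0.000000; k2 = (-1.168919, 1.050343, -0.200839, -1.941201)
  k3: at (s, t) = (-1.276406, -0.420812), (ds/dtau, dt/dtau) = (-1.160975, 1.058337); Gamma_sss = -0.485471, Gamma_sst = 0.000000, Gamma_stt = 0.783844, Gamma_tss = 0.000000, Gamma_tst = -0.790537, Gamma_ttt = 0.000000; k3 = (-1.160975, 1.058337, -0.223617, -1.942670)
  k4: at (s, t) = (-1.334057, -0.367496), (ds/dtau, dt/dtau) = (-1.173295, 0.961130); Gamma_sss = -0.479927, Gamma_sst = 0.000000, Gamma_stt = 0.811007, Gamma_tss = 0.000000, Gamma_tst = -0.789451, Gamma_ttt = 0.000000; k4 = (-1.173295, 0.961130, -0.088506, -1.780510)
  Y <- Y + (h/6)(k1 + 2k2 + 2k3 + k4): s = -1.3344, t = -0.3678, ds/dtau = -1.1726, dt/dtau = 0.9612

Answer: s = -1.3344, t = -0.3678, ds/dtau = -1.1726, dt/dtau = 0.9612


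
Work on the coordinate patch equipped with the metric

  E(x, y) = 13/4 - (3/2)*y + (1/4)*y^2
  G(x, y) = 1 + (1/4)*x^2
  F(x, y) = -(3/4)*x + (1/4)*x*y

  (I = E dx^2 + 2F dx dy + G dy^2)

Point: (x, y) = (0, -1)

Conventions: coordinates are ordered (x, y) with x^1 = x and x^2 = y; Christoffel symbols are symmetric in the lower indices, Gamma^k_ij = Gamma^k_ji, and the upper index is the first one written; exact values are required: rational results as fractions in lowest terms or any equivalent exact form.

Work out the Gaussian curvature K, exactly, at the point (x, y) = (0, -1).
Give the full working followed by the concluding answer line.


E = 5, F = 0, G = 1, EG - F^2 = 5 at the point
E_x = 0, E_y = -2, F_x = -1, F_y = 0, G_x = 0, G_y = 0
E_yy = 1/2, F_xy = 1/4, G_xx = 1/2
K follows from Brioschi's formula, (det M1 - det M2)/(EG - F^2)^2.
M1 = [[-E_yy/2 + F_xy - G_xx/2, E_x/2, F_x - E_y/2], [F_y - G_x/2, E, F], [G_y/2, F, G]] = [[-1/4, 0, 0], [0, 5, 0], [0, 0, 1]]; det M1 = -5/4
M2 = [[0, E_y/2, G_x/2], [E_y/2, E, F], [G_x/2, F, G]] = [[0, -1, 0], [-1, 5, 0], [0, 0, 1]]; det M2 = -1
det M1 - det M2 = -1/4; K = -1/4 / (5)^2 = -1/100

Answer: K = -1/100


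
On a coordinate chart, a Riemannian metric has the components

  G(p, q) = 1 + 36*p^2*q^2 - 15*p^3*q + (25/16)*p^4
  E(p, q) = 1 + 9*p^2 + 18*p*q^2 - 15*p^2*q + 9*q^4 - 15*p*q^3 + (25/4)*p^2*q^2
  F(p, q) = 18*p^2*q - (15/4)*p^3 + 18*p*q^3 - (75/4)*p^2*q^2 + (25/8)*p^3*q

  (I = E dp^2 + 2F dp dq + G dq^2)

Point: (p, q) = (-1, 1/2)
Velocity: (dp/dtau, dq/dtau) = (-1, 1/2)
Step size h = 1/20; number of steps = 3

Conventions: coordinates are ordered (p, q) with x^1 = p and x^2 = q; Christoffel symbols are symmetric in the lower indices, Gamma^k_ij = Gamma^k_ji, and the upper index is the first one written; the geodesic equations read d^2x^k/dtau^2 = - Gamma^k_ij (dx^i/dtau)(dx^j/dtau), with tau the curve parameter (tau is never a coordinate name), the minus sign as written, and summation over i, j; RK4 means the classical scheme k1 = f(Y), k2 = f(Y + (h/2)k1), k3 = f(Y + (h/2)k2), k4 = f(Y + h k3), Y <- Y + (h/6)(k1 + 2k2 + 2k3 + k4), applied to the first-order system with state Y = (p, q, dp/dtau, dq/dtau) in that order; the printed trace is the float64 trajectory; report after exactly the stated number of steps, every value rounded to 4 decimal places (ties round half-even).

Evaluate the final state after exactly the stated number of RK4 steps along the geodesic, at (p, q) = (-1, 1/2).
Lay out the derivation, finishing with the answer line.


f(Y) = (dp/dtau, dq/dtau, -Gamma^p_ij Y'^i Y'^j, -Gamma^q_ij Y'^i Y'^j) with the Gammas evaluated at the stage position; h = 0.050000; intermediate values shown to 6 dp
step 0: p = -1.0000, q = 0.5000, dp/dtau = -1.0000, dq/dtau = 0.5000
step 1:
  k1: at (p, q) = (-1.000000, 0.500000), (dp/dtau, dq/dtau) = (-1.000000, 0.500000); Gamma_ppp = -0.087227, Gamma_ppq = -0.274143, Gamma_pqq = 0.299065, Gamma_qpp = -0.370717, Gamma_qpq = -1.165109, Gamma_qqq = 1.271028; k1 = (-1.000000, 0.500000, -0.261682, -1.112150)
  k2: at (p, q) = (-1.025000, 0.512500), (dp/dtau, dq/dtau) = (-1.006542, 0.472196); Gamma_ppp = -0.076471, Gamma_ppq = -0.250825, Gamma_pqq = 0.273628, Gamma_qpp = -0.350660, Gamma_qpq = -1.150166, Gamma_qqq = 1.254727; k2 = (-1.006542, 0.472196, -0.221963, -1.017816)
  k3: at (p, q) = (-1.025164, 0.511805), (dp/dtau, dq/dtau) = (-1.005549, 0.474555); Gamma_ppp = -0.076955, Gamma_ppq = -0.251989, Gamma_pqq = 0.275125, Gamma_qpp = -0.351100, Gamma_qpq = -1.149678, Gamma_qqq = 1.255231; k3 = (-1.005549, 0.474555, -0.224640, -1.024898)
  k4: at (p, q) = (-1.050277, 0.523728), (dp/dtau, dq/dtau) = (-1.011232, 0.448755); Gamma_ppp = -0.067677, Gamma_ppq = -0.230891, Gamma_pqq = 0.252251, Gamma_qpp = -0.332357, Gamma_qpq = -1.133896, Gamma_qqq = 1.238793; k4 = (-1.011232, 0.448755, -0.191148, -0.938718)
  Y <- Y + (h/6)(k1 + 2k2 + 2k3 + k4): p = -1.0503, q = 0.5237, dp/dtau = -1.0112, dq/dtau = 0.4489
step 2:
  k1: at (p, q) = (-1.050295, 0.523685), (dp/dtau, dq/dtau) = (-1.011217, 0.448864); Gamma_ppp = -0.067703, Gamma_ppq = -0.230959, Gamma_pqq = 0.252339, Gamma_qpp = -0.332380, Gamma_qpq = -1.133863, Gamma_qqq = 1.238823; k1 = (-1.011217, 0.448864, -0.191275, -0.939037)
  k2: at (p, q) = (-1.075576, 0.534907), (dp/dtau, dq/dtau) = (-1.015999, 0.425388); Gamma_ppp = -0.059807, Gamma_ppq = -0.212159, Gamma_pqq = 0.232124, Gamma_qpp = -0.314982, Gamma_qpq = -1.117367, Gamma_qqq = 1.222517; k2 = (-1.015999, 0.425388, -0.163656, -0.861918)
  k3: at (p, q) = (-1.075695, 0.534320), (dp/dtau, dq/dtau) = (-1.015308, 0.427316); Gamma_ppp = -0.060150, Gamma_ppq = -0.213070, Gamma_pqq = 0.233274, Gamma_qpp = -0.315346, Gamma_qpq = -1.117063, Gamma_qqq = 1.222989; k3 = (-1.015308, 0.427316, -0.165475, -0.867535)
  k4: at (p, q) = (-1.101061, 0.545051), (dp/dtau, dq/dtau) = (-1.019491, 0.405487); Gamma_ppp = -0.053295, Gamma_ppq = -0.196043, Gamma_pqq = 0.215033, Gamma_qpp = -0.299112, Gamma_qpq = -1.100263, Gamma_qqq = 1.206838; k4 = (-1.019491, 0.405487, -0.142048, -0.797220)
  Y <- Y + (h/6)(k1 + 2k2 + 2k3 + k4): p = -1.1011, q = 0.5450, dp/dtau = -1.0195, dq/dtau = 0.4056
step 3:
  k1: at (p, q) = (-1.101073, 0.545017), (dp/dtau, dq/dtau) = (-1.019480, 0.405571); Gamma_ppp = -0.053314, Gamma_ppq = -0.196095, Gamma_pqq = 0.215098, Gamma_qpp = -0.299131, Gamma_qpq = -1.100243, Gamma_qqq = 1.206865; k1 = (-1.019480, 0.405571, -0.142129, -0.797455)
  k2: at (p, q) = (-1.126560, 0.555156), (dp/dtau, dq/dtau) = (-1.023033, 0.385635); Gamma_ppp = -0.047436, Gamma_ppq = -0.180885, Gamma_pqq = 0.198894, Gamma_qpp = -0.284067, Gamma_qpq = -1.083211, Gamma_qqq = 1.191055; k2 = (-1.023033, 0.385635, -0.122656, -0.734514)
  k3: at (p, q) = (-1.126649, 0.554658), (dp/dtau, dq/dtau) = (-1.022547, 0.387208); Gamma_ppp = -0.047682, Gamma_ppq = -0.181600, Gamma_pqq = 0.199786, Gamma_qpp = -0.284365, Gamma_qpq = -1.083024, Gamma_qqq = 1.191479; k3 = (-1.022547, 0.387208, -0.123902, -0.738927)
  k4: at (p, q) = (-1.152200, 0.564377), (dp/dtau, dq/dtau) = (-1.025675, 0.368625); Gamma_ppp = -0.042548, Gamma_ppq = -0.167795, Gamma_pqq = 0.185104, Gamma_qpp = -0.270307, Gamma_qpq = -1.066009, Gamma_qqq = 1.175972; k4 = (-1.025675, 0.368625, -0.107275, -0.681524)
  Y <- Y + (h/6)(k1 + 2k2 + 2k3 + k4): p = -1.1522, q = 0.5643, dp/dtau = -1.0257, dq/dtau = 0.3687

Answer: p = -1.1522, q = 0.5643, dp/dtau = -1.0257, dq/dtau = 0.3687


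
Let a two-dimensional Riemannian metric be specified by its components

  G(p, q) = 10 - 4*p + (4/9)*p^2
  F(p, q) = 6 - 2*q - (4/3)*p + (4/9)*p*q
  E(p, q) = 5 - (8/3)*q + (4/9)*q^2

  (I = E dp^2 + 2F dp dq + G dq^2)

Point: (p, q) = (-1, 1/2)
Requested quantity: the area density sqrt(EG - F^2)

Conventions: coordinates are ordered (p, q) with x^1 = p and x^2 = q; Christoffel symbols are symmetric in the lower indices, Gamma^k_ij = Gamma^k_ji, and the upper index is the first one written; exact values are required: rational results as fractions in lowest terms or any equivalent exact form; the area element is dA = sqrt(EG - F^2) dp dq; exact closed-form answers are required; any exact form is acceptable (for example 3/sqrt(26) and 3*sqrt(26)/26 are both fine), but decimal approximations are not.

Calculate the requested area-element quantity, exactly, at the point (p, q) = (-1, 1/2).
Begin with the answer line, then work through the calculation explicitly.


Answer: sqrt(EG - F^2) = sqrt(155)/3

E = 34/9, F = 55/9, G = 130/9; EG - F^2 = 155/9


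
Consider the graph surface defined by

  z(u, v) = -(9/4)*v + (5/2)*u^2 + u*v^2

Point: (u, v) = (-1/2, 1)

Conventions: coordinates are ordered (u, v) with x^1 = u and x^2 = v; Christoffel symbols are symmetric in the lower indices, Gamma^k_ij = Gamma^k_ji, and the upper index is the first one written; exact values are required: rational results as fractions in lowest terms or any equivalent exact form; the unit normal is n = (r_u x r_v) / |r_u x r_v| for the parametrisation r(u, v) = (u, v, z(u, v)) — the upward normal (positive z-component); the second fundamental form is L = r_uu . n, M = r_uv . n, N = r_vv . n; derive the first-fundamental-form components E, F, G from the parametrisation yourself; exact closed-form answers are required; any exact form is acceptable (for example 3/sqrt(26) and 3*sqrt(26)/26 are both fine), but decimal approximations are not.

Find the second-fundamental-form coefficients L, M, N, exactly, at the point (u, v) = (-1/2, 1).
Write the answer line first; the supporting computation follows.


Answer: L = 20*sqrt(221)/221, M = 8*sqrt(221)/221, N = -4*sqrt(221)/221

z_u = -3/2, z_v = -13/4, z_uu = 5, z_uv = 2, z_vv = -1
E = 13/4, F = 39/8, G = 185/16; answer radicand W^2 = 221/16
unnormalised second-form numerators: l = 5, m = 2, n = -1; L = l/sqrt(221/16), and similarly M = m/sqrt(W^2), N = n/sqrt(W^2)


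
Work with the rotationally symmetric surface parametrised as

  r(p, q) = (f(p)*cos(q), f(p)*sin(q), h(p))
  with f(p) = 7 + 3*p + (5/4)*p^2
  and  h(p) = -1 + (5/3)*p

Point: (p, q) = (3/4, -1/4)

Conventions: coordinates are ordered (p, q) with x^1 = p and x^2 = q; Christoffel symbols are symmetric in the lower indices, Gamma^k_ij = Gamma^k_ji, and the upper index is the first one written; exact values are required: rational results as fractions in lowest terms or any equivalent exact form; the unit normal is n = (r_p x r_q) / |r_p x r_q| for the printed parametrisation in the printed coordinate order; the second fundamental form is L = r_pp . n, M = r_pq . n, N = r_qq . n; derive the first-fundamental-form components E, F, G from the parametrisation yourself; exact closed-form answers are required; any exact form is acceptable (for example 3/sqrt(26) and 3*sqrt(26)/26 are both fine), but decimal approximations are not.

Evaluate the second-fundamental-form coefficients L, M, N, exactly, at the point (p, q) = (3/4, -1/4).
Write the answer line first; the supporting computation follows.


Answer: L = -100*sqrt(15289)/15289, M = 0, N = 3185*sqrt(15289)/122312

f = 637/64, f' = 39/8, f'' = 5/2, h' = 5/3, h'' = 0
E = 15289/576, F = 0, G = 405769/4096; answer radicand W^2 = 15289/576
unnormalised second-form numerators: l = -25/6, m = 0, n = 3185/192; L = l/sqrt(15289/576), and similarly M = m/sqrt(W^2), N = n/sqrt(W^2)
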